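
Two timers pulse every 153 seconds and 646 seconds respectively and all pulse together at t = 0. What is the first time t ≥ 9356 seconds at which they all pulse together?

11628 seconds

Joint pulses occur at multiples of LCM(153, 646).
153 = 3^2 × 17
646 = 2 × 17 × 19
LCM(153, 646) = 2 × 3^2 × 17 × 19 = 5814.
Smallest multiple of 5814 that is ≥ 9356: ⌈9356/5814⌉ × 5814 = 2 × 5814 = 11628.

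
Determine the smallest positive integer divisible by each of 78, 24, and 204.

78 = 2 × 3 × 13
24 = 2^3 × 3
204 = 2^2 × 3 × 17
LCM(78, 24, 204) = 2^3 × 3 × 13 × 17 = 5304.

5304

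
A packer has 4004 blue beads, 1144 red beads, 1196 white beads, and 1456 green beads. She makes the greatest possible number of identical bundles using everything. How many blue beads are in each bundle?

77

Number of bundles = gcd(4004, 1144, 1196, 1456).
4004 = 2^2 × 7 × 11 × 13
1144 = 2^3 × 11 × 13
1196 = 2^2 × 13 × 23
1456 = 2^4 × 7 × 13
gcd(4004, 1144, 1196, 1456) = 2^2 × 13 = 52.
blue beads per bundle = 4004 / 52 = 77.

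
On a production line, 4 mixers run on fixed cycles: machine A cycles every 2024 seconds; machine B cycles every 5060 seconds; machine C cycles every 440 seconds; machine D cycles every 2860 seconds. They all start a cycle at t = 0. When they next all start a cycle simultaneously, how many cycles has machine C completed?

All finish a whole number of cycles simultaneously at t = LCM of the periods.
2024 = 2^3 × 11 × 23
5060 = 2^2 × 5 × 11 × 23
440 = 2^3 × 5 × 11
2860 = 2^2 × 5 × 11 × 13
LCM(2024, 5060, 440, 2860) = 2^3 × 5 × 11 × 13 × 23 = 131560.
Cycles for period 440: 131560 / 440 = 299.

299 cycles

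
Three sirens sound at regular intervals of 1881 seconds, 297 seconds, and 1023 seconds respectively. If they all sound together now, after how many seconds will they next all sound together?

174933 seconds

They coincide at every common multiple of the periods; the first is the LCM.
1881 = 3^2 × 11 × 19
297 = 3^3 × 11
1023 = 3 × 11 × 31
LCM(1881, 297, 1023) = 3^3 × 11 × 19 × 31 = 174933.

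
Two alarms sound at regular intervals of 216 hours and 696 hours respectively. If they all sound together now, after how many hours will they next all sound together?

They coincide at every common multiple of the periods; the first is the LCM.
216 = 2^3 × 3^3
696 = 2^3 × 3 × 29
LCM(216, 696) = 2^3 × 3^3 × 29 = 6264.

6264 hours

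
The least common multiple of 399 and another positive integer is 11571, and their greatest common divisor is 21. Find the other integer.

609

gcd × lcm = product of the two integers, so the other integer is (21 × 11571) / 399 = 609.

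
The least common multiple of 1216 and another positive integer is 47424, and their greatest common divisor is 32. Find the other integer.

gcd × lcm = product of the two integers, so the other integer is (32 × 47424) / 1216 = 1248.

1248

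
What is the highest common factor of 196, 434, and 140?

196 = 2^2 × 7^2
434 = 2 × 7 × 31
140 = 2^2 × 5 × 7
gcd(196, 434, 140) = 2 × 7 = 14.

14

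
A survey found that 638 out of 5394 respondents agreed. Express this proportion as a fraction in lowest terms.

11/93

638 = 2 × 11 × 29
5394 = 2 × 3 × 29 × 31
gcd(638, 5394) = 2 × 29 = 58.
Divide numerator and denominator by 58: 638/5394 = 11/93.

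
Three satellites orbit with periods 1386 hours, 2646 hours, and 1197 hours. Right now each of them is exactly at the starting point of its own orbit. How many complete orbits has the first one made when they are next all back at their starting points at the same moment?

399 orbits

All finish a whole number of cycles simultaneously at t = LCM of the periods.
1386 = 2 × 3^2 × 7 × 11
2646 = 2 × 3^3 × 7^2
1197 = 3^2 × 7 × 19
LCM(1386, 2646, 1197) = 2 × 3^3 × 7^2 × 11 × 19 = 553014.
Orbits for period 1386: 553014 / 1386 = 399.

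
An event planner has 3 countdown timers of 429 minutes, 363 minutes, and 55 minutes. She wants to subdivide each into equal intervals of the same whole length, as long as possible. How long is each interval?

11 minutes

The interval must divide each timer length; the longest such is the gcd.
429 = 3 × 11 × 13
363 = 3 × 11^2
55 = 5 × 11
gcd(429, 363, 55) = 11.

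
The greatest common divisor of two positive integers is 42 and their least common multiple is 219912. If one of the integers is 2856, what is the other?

3234

For two integers, gcd × lcm = product, so the other is (42 × 219912) / 2856 = 9236304 / 2856 = 3234.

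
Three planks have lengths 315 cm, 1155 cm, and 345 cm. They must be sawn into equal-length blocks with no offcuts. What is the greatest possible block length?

This is the greatest common divisor of 315, 1155, and 345.
315 = 3^2 × 5 × 7
1155 = 3 × 5 × 7 × 11
345 = 3 × 5 × 23
gcd(315, 1155, 345) = 3 × 5 = 15.

15 cm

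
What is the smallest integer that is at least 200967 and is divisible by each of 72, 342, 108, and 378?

The integer must be a common multiple of 72, 342, 108, and 378, so a multiple of their LCM.
72 = 2^3 × 3^2
342 = 2 × 3^2 × 19
108 = 2^2 × 3^3
378 = 2 × 3^3 × 7
LCM(72, 342, 108, 378) = 2^3 × 3^3 × 7 × 19 = 28728.
Smallest multiple of 28728 that is ≥ 200967: ⌈200967/28728⌉ × 28728 = 7 × 28728 = 201096.

201096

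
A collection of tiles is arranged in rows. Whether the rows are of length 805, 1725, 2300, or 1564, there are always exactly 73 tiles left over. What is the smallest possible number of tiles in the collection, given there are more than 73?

N − 73 must be a common multiple of 805, 1725, 2300, and 1564.
805 = 5 × 7 × 23
1725 = 3 × 5^2 × 23
2300 = 2^2 × 5^2 × 23
1564 = 2^2 × 17 × 23
LCM(805, 1725, 2300, 1564) = 2^2 × 3 × 5^2 × 7 × 17 × 23 = 821100.
Smallest N > 73 is LCM + 73 = 821100 + 73 = 821173.

821173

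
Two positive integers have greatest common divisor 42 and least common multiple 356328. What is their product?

For any two positive integers, gcd × lcm = product = 42 × 356328 = 14965776.

14965776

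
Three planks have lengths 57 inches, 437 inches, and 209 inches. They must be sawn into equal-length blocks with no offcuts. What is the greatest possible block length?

This is the greatest common divisor of 57, 437, and 209.
57 = 3 × 19
437 = 19 × 23
209 = 11 × 19
gcd(57, 437, 209) = 19.

19 inches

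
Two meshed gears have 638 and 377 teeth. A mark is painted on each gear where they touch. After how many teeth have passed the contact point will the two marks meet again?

8294 teeth

We need the least common multiple of the intervals.
638 = 2 × 11 × 29
377 = 13 × 29
LCM(638, 377) = 2 × 11 × 13 × 29 = 8294.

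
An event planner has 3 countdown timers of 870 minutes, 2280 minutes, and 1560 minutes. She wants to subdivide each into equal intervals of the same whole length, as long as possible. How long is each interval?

The interval must divide each timer length; the longest such is the gcd.
870 = 2 × 3 × 5 × 29
2280 = 2^3 × 3 × 5 × 19
1560 = 2^3 × 3 × 5 × 13
gcd(870, 2280, 1560) = 2 × 3 × 5 = 30.

30 minutes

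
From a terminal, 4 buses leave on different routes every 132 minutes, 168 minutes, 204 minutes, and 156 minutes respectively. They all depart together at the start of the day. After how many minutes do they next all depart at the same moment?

408408 minutes

We need the least common multiple of the intervals.
132 = 2^2 × 3 × 11
168 = 2^3 × 3 × 7
204 = 2^2 × 3 × 17
156 = 2^2 × 3 × 13
LCM(132, 168, 204, 156) = 2^3 × 3 × 7 × 11 × 13 × 17 = 408408.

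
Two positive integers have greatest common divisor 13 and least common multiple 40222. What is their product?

For any two positive integers, gcd × lcm = product = 13 × 40222 = 522886.

522886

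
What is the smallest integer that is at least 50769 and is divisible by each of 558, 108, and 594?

73656

The integer must be a common multiple of 558, 108, and 594, so a multiple of their LCM.
558 = 2 × 3^2 × 31
108 = 2^2 × 3^3
594 = 2 × 3^3 × 11
LCM(558, 108, 594) = 2^2 × 3^3 × 11 × 31 = 36828.
Smallest multiple of 36828 that is ≥ 50769: ⌈50769/36828⌉ × 36828 = 2 × 36828 = 73656.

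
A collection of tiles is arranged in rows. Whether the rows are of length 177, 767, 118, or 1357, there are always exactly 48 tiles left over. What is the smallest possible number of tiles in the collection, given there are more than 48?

105894

N − 48 must be a common multiple of 177, 767, 118, and 1357.
177 = 3 × 59
767 = 13 × 59
118 = 2 × 59
1357 = 23 × 59
LCM(177, 767, 118, 1357) = 2 × 3 × 13 × 23 × 59 = 105846.
Smallest N > 48 is LCM + 48 = 105846 + 48 = 105894.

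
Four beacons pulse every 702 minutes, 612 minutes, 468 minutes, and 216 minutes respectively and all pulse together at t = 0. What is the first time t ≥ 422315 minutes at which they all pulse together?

429624 minutes

Joint pulses occur at multiples of LCM(702, 612, 468, 216).
702 = 2 × 3^3 × 13
612 = 2^2 × 3^2 × 17
468 = 2^2 × 3^2 × 13
216 = 2^3 × 3^3
LCM(702, 612, 468, 216) = 2^3 × 3^3 × 13 × 17 = 47736.
Smallest multiple of 47736 that is ≥ 422315: ⌈422315/47736⌉ × 47736 = 9 × 47736 = 429624.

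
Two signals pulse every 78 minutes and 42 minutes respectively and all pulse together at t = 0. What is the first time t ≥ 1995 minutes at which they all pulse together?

Joint pulses occur at multiples of LCM(78, 42).
78 = 2 × 3 × 13
42 = 2 × 3 × 7
LCM(78, 42) = 2 × 3 × 7 × 13 = 546.
Smallest multiple of 546 that is ≥ 1995: ⌈1995/546⌉ × 546 = 4 × 546 = 2184.

2184 minutes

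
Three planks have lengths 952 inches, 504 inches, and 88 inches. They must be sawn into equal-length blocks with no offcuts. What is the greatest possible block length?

8 inches

The block length must divide every plank, so the greatest is gcd(952, 504, 88).
952 = 2^3 × 7 × 17
504 = 2^3 × 3^2 × 7
88 = 2^3 × 11
gcd(952, 504, 88) = 2^3 = 8.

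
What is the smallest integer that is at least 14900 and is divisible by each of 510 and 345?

23460

The integer must be a common multiple of 510 and 345, so a multiple of their LCM.
510 = 2 × 3 × 5 × 17
345 = 3 × 5 × 23
LCM(510, 345) = 2 × 3 × 5 × 17 × 23 = 11730.
Smallest multiple of 11730 that is ≥ 14900: ⌈14900/11730⌉ × 11730 = 2 × 11730 = 23460.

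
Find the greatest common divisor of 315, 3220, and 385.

315 = 3^2 × 5 × 7
3220 = 2^2 × 5 × 7 × 23
385 = 5 × 7 × 11
gcd(315, 3220, 385) = 5 × 7 = 35.

35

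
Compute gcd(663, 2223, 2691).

663 = 3 × 13 × 17
2223 = 3^2 × 13 × 19
2691 = 3^2 × 13 × 23
gcd(663, 2223, 2691) = 3 × 13 = 39.

39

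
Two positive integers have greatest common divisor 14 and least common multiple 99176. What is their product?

For any two positive integers, gcd × lcm = product = 14 × 99176 = 1388464.

1388464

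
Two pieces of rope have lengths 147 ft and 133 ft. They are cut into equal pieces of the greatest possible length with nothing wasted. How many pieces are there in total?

Piece length = gcd(147, 133).
147 = 3 × 7^2
133 = 7 × 19
gcd(147, 133) = 7.
Total pieces = 147/7 + 133/7 = 21 + 19 = 40.

40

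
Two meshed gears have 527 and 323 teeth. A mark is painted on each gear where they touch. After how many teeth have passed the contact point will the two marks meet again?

We need the least common multiple of the intervals.
527 = 17 × 31
323 = 17 × 19
LCM(527, 323) = 17 × 19 × 31 = 10013.

10013 teeth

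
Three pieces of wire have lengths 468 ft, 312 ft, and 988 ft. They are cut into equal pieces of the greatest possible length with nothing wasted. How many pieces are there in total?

34

Piece length = gcd(468, 312, 988).
468 = 2^2 × 3^2 × 13
312 = 2^3 × 3 × 13
988 = 2^2 × 13 × 19
gcd(468, 312, 988) = 2^2 × 13 = 52.
Total pieces = 468/52 + 312/52 + 988/52 = 9 + 6 + 19 = 34.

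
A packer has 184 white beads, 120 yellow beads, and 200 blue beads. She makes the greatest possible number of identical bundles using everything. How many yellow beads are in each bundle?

Number of bundles = gcd(184, 120, 200).
184 = 2^3 × 23
120 = 2^3 × 3 × 5
200 = 2^3 × 5^2
gcd(184, 120, 200) = 2^3 = 8.
yellow beads per bundle = 120 / 8 = 15.

15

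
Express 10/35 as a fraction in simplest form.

2/7

10 = 2 × 5
35 = 5 × 7
gcd(10, 35) = 5.
Divide numerator and denominator by 5: 10/35 = 2/7.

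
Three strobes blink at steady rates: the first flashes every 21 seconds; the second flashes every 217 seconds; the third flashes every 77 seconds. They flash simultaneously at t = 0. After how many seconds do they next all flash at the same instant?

They coincide at every common multiple of the periods; the first is the LCM.
21 = 3 × 7
217 = 7 × 31
77 = 7 × 11
LCM(21, 217, 77) = 3 × 7 × 11 × 31 = 7161.

7161 seconds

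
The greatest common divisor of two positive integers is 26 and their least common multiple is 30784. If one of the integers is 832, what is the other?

962

For two integers, gcd × lcm = product, so the other is (26 × 30784) / 832 = 800384 / 832 = 962.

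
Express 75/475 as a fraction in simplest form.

3/19

75 = 3 × 5^2
475 = 5^2 × 19
gcd(75, 475) = 5^2 = 25.
Divide numerator and denominator by 25: 75/475 = 3/19.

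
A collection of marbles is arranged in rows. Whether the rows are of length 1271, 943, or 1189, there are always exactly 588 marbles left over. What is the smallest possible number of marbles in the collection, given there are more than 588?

848345

N − 588 must be a common multiple of 1271, 943, and 1189.
1271 = 31 × 41
943 = 23 × 41
1189 = 29 × 41
LCM(1271, 943, 1189) = 23 × 29 × 31 × 41 = 847757.
Smallest N > 588 is LCM + 588 = 847757 + 588 = 848345.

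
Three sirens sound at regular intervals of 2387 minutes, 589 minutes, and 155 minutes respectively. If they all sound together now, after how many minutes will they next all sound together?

They coincide at every common multiple of the periods; the first is the LCM.
2387 = 7 × 11 × 31
589 = 19 × 31
155 = 5 × 31
LCM(2387, 589, 155) = 5 × 7 × 11 × 19 × 31 = 226765.

226765 minutes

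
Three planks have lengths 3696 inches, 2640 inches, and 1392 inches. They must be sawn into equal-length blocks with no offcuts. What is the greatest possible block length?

The block length must divide every plank, so the greatest is gcd(3696, 2640, 1392).
3696 = 2^4 × 3 × 7 × 11
2640 = 2^4 × 3 × 5 × 11
1392 = 2^4 × 3 × 29
gcd(3696, 2640, 1392) = 2^4 × 3 = 48.

48 inches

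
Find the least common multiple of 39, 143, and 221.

7293

39 = 3 × 13
143 = 11 × 13
221 = 13 × 17
LCM(39, 143, 221) = 3 × 11 × 13 × 17 = 7293.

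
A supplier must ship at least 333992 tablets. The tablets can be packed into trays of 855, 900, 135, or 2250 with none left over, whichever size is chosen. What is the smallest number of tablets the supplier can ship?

The number of tablets must be a common multiple of 855, 900, 135, and 2250, so a multiple of their LCM.
855 = 3^2 × 5 × 19
900 = 2^2 × 3^2 × 5^2
135 = 3^3 × 5
2250 = 2 × 3^2 × 5^3
LCM(855, 900, 135, 2250) = 2^2 × 3^3 × 5^3 × 19 = 256500.
Smallest multiple of 256500 that is ≥ 333992: ⌈333992/256500⌉ × 256500 = 2 × 256500 = 513000.

513000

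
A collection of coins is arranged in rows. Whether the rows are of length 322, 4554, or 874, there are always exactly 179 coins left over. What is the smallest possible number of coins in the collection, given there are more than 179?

605861

N − 179 must be a common multiple of 322, 4554, and 874.
322 = 2 × 7 × 23
4554 = 2 × 3^2 × 11 × 23
874 = 2 × 19 × 23
LCM(322, 4554, 874) = 2 × 3^2 × 7 × 11 × 19 × 23 = 605682.
Smallest N > 179 is LCM + 179 = 605682 + 179 = 605861.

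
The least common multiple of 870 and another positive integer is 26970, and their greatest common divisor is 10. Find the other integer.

310

gcd × lcm = product of the two integers, so the other integer is (10 × 26970) / 870 = 310.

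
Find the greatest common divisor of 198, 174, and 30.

6

198 = 2 × 3^2 × 11
174 = 2 × 3 × 29
30 = 2 × 3 × 5
gcd(198, 174, 30) = 2 × 3 = 6.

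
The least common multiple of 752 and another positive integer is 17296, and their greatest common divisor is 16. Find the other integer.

368

gcd × lcm = product of the two integers, so the other integer is (16 × 17296) / 752 = 368.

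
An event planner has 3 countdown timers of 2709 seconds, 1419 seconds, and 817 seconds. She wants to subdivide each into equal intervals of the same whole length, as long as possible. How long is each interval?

43 seconds

The interval must divide each timer length; the longest such is the gcd.
2709 = 3^2 × 7 × 43
1419 = 3 × 11 × 43
817 = 19 × 43
gcd(2709, 1419, 817) = 43.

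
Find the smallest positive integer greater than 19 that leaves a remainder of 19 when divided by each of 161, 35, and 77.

N − 19 must be a common multiple of 161, 35, and 77.
161 = 7 × 23
35 = 5 × 7
77 = 7 × 11
LCM(161, 35, 77) = 5 × 7 × 11 × 23 = 8855.
Smallest N > 19 is LCM + 19 = 8855 + 19 = 8874.

8874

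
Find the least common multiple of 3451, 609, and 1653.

3451 = 7 × 17 × 29
609 = 3 × 7 × 29
1653 = 3 × 19 × 29
LCM(3451, 609, 1653) = 3 × 7 × 17 × 19 × 29 = 196707.

196707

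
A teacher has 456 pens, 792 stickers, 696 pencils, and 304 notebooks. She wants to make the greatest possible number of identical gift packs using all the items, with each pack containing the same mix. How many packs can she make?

8 packs

The pack count must divide each quantity, so the greatest is gcd(456, 792, 696, 304).
456 = 2^3 × 3 × 19
792 = 2^3 × 3^2 × 11
696 = 2^3 × 3 × 29
304 = 2^4 × 19
gcd(456, 792, 696, 304) = 2^3 = 8.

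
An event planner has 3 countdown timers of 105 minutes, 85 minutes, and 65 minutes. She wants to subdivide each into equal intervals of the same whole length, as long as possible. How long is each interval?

The interval must divide each timer length; the longest such is the gcd.
105 = 3 × 5 × 7
85 = 5 × 17
65 = 5 × 13
gcd(105, 85, 65) = 5.

5 minutes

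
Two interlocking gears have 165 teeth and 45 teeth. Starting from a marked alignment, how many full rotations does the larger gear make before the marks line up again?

3 rotations

The first common completion time is the LCM of the periods.
165 = 3 × 5 × 11
45 = 3^2 × 5
LCM(165, 45) = 3^2 × 5 × 11 = 495.
Rotations for period 165: 495 / 165 = 3.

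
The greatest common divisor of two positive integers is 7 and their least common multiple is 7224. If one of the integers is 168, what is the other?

For two integers, gcd × lcm = product, so the other is (7 × 7224) / 168 = 50568 / 168 = 301.

301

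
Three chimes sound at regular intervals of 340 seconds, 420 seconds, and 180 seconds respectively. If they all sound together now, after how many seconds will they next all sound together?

21420 seconds

We need the least common multiple of the intervals.
340 = 2^2 × 5 × 17
420 = 2^2 × 3 × 5 × 7
180 = 2^2 × 3^2 × 5
LCM(340, 420, 180) = 2^2 × 3^2 × 5 × 7 × 17 = 21420.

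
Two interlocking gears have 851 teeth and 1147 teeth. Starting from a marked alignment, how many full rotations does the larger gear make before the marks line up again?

23 rotations

They are all back at their starting positions together after one LCM of the periods.
851 = 23 × 37
1147 = 31 × 37
LCM(851, 1147) = 23 × 31 × 37 = 26381.
Rotations for period 1147: 26381 / 1147 = 23.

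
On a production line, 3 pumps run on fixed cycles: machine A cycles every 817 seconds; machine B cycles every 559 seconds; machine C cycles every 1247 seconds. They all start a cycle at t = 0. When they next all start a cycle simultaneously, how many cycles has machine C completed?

The first common completion time is the LCM of the periods.
817 = 19 × 43
559 = 13 × 43
1247 = 29 × 43
LCM(817, 559, 1247) = 13 × 19 × 29 × 43 = 308009.
Cycles for period 1247: 308009 / 1247 = 247.

247 cycles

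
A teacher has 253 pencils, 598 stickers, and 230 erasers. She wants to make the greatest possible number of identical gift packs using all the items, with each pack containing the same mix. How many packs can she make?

The pack count must divide each quantity, so the greatest is gcd(253, 598, 230).
253 = 11 × 23
598 = 2 × 13 × 23
230 = 2 × 5 × 23
gcd(253, 598, 230) = 23.

23 packs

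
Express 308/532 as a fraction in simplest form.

308 = 2^2 × 7 × 11
532 = 2^2 × 7 × 19
gcd(308, 532) = 2^2 × 7 = 28.
Divide numerator and denominator by 28: 308/532 = 11/19.

11/19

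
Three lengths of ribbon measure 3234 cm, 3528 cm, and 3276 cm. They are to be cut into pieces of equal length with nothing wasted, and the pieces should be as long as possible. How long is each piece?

Each piece length must divide every original length, so the longest possible is gcd(3234, 3528, 3276).
3234 = 2 × 3 × 7^2 × 11
3528 = 2^3 × 3^2 × 7^2
3276 = 2^2 × 3^2 × 7 × 13
gcd(3234, 3528, 3276) = 2 × 3 × 7 = 42.

42 cm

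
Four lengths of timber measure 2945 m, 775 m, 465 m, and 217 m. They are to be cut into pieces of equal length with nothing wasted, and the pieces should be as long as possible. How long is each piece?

The greatest length dividing all of 2945, 775, 465, and 217 is their gcd.
2945 = 5 × 19 × 31
775 = 5^2 × 31
465 = 3 × 5 × 31
217 = 7 × 31
gcd(2945, 775, 465, 217) = 31.

31 m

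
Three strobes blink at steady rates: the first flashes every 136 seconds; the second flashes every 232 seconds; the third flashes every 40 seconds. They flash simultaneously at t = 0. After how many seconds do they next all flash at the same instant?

19720 seconds

The first simultaneous occurrence is after LCM of the individual periods.
136 = 2^3 × 17
232 = 2^3 × 29
40 = 2^3 × 5
LCM(136, 232, 40) = 2^3 × 5 × 17 × 29 = 19720.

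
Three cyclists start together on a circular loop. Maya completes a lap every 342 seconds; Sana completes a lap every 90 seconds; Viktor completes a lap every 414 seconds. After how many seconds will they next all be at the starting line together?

39330 seconds

We need the least common multiple of the intervals.
342 = 2 × 3^2 × 19
90 = 2 × 3^2 × 5
414 = 2 × 3^2 × 23
LCM(342, 90, 414) = 2 × 3^2 × 5 × 19 × 23 = 39330.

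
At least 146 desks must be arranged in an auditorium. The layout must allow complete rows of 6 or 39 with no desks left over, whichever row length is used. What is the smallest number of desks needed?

The number of desks must be a common multiple of 6 and 39, so a multiple of their LCM.
6 = 2 × 3
39 = 3 × 13
LCM(6, 39) = 2 × 3 × 13 = 78.
Smallest multiple of 78 that is ≥ 146: ⌈146/78⌉ × 78 = 2 × 78 = 156.

156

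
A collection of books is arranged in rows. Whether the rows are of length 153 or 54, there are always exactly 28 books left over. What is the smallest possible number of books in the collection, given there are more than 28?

946

N − 28 must be a common multiple of 153 and 54.
153 = 3^2 × 17
54 = 2 × 3^3
LCM(153, 54) = 2 × 3^3 × 17 = 918.
Smallest N > 28 is LCM + 28 = 918 + 28 = 946.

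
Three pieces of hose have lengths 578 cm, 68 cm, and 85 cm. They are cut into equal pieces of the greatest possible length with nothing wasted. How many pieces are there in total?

43

Piece length = gcd(578, 68, 85).
578 = 2 × 17^2
68 = 2^2 × 17
85 = 5 × 17
gcd(578, 68, 85) = 17.
Total pieces = 578/17 + 68/17 + 85/17 = 34 + 4 + 5 = 43.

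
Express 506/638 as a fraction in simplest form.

506 = 2 × 11 × 23
638 = 2 × 11 × 29
gcd(506, 638) = 2 × 11 = 22.
Divide numerator and denominator by 22: 506/638 = 23/29.

23/29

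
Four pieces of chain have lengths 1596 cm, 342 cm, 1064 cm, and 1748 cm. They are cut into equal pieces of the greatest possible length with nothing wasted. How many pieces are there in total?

125

Piece length = gcd(1596, 342, 1064, 1748).
1596 = 2^2 × 3 × 7 × 19
342 = 2 × 3^2 × 19
1064 = 2^3 × 7 × 19
1748 = 2^2 × 19 × 23
gcd(1596, 342, 1064, 1748) = 2 × 19 = 38.
Total pieces = 1596/38 + 342/38 + 1064/38 + 1748/38 = 42 + 9 + 28 + 46 = 125.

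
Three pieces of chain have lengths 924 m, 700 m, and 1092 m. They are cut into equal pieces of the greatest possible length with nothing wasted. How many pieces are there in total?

97

Piece length = gcd(924, 700, 1092).
924 = 2^2 × 3 × 7 × 11
700 = 2^2 × 5^2 × 7
1092 = 2^2 × 3 × 7 × 13
gcd(924, 700, 1092) = 2^2 × 7 = 28.
Total pieces = 924/28 + 700/28 + 1092/28 = 33 + 25 + 39 = 97.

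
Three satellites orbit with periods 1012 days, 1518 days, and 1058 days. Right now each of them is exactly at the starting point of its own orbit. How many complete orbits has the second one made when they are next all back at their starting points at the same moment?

The first common completion time is the LCM of the periods.
1012 = 2^2 × 11 × 23
1518 = 2 × 3 × 11 × 23
1058 = 2 × 23^2
LCM(1012, 1518, 1058) = 2^2 × 3 × 11 × 23^2 = 69828.
Orbits for period 1518: 69828 / 1518 = 46.

46 orbits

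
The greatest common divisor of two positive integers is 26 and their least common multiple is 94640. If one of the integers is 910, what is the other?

For two integers, gcd × lcm = product, so the other is (26 × 94640) / 910 = 2460640 / 910 = 2704.

2704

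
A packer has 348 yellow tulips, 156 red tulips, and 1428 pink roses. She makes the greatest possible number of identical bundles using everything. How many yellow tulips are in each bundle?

Number of bundles = gcd(348, 156, 1428).
348 = 2^2 × 3 × 29
156 = 2^2 × 3 × 13
1428 = 2^2 × 3 × 7 × 17
gcd(348, 156, 1428) = 2^2 × 3 = 12.
yellow tulips per bundle = 348 / 12 = 29.

29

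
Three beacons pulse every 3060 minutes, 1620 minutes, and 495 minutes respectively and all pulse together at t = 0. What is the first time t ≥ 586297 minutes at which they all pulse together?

605880 minutes

Joint pulses occur at multiples of LCM(3060, 1620, 495).
3060 = 2^2 × 3^2 × 5 × 17
1620 = 2^2 × 3^4 × 5
495 = 3^2 × 5 × 11
LCM(3060, 1620, 495) = 2^2 × 3^4 × 5 × 11 × 17 = 302940.
Smallest multiple of 302940 that is ≥ 586297: ⌈586297/302940⌉ × 302940 = 2 × 302940 = 605880.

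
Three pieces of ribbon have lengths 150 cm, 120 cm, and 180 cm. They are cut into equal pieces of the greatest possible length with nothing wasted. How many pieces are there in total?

Piece length = gcd(150, 120, 180).
150 = 2 × 3 × 5^2
120 = 2^3 × 3 × 5
180 = 2^2 × 3^2 × 5
gcd(150, 120, 180) = 2 × 3 × 5 = 30.
Total pieces = 150/30 + 120/30 + 180/30 = 5 + 4 + 6 = 15.

15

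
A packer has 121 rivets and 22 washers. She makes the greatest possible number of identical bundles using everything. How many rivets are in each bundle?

11

Number of bundles = gcd(121, 22).
121 = 11^2
22 = 2 × 11
gcd(121, 22) = 11.
rivets per bundle = 121 / 11 = 11.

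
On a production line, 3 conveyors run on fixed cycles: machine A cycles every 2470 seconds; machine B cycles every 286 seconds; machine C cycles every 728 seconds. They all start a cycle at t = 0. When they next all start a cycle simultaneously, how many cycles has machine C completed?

1045 cycles

All finish a whole number of cycles simultaneously at t = LCM of the periods.
2470 = 2 × 5 × 13 × 19
286 = 2 × 11 × 13
728 = 2^3 × 7 × 13
LCM(2470, 286, 728) = 2^3 × 5 × 7 × 11 × 13 × 19 = 760760.
Cycles for period 728: 760760 / 728 = 1045.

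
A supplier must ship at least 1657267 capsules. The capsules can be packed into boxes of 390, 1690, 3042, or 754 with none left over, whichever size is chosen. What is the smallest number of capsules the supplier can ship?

1764360

The number of capsules must be a common multiple of 390, 1690, 3042, and 754, so a multiple of their LCM.
390 = 2 × 3 × 5 × 13
1690 = 2 × 5 × 13^2
3042 = 2 × 3^2 × 13^2
754 = 2 × 13 × 29
LCM(390, 1690, 3042, 754) = 2 × 3^2 × 5 × 13^2 × 29 = 441090.
Smallest multiple of 441090 that is ≥ 1657267: ⌈1657267/441090⌉ × 441090 = 4 × 441090 = 1764360.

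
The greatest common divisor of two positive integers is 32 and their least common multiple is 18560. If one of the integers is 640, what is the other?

928

For two integers, gcd × lcm = product, so the other is (32 × 18560) / 640 = 593920 / 640 = 928.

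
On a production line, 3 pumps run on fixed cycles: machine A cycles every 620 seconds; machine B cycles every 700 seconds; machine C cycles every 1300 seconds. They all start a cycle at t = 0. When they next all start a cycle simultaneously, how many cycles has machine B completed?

They are all back at their starting positions together after one LCM of the periods.
620 = 2^2 × 5 × 31
700 = 2^2 × 5^2 × 7
1300 = 2^2 × 5^2 × 13
LCM(620, 700, 1300) = 2^2 × 5^2 × 7 × 13 × 31 = 282100.
Cycles for period 700: 282100 / 700 = 403.

403 cycles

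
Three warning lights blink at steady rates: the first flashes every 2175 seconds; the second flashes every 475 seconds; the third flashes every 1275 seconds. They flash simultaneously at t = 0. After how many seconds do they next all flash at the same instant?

702525 seconds

They coincide at every common multiple of the periods; the first is the LCM.
2175 = 3 × 5^2 × 29
475 = 5^2 × 19
1275 = 3 × 5^2 × 17
LCM(2175, 475, 1275) = 3 × 5^2 × 17 × 19 × 29 = 702525.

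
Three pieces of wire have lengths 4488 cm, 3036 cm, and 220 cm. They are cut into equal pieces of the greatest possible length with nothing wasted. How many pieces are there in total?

176

Piece length = gcd(4488, 3036, 220).
4488 = 2^3 × 3 × 11 × 17
3036 = 2^2 × 3 × 11 × 23
220 = 2^2 × 5 × 11
gcd(4488, 3036, 220) = 2^2 × 11 = 44.
Total pieces = 4488/44 + 3036/44 + 220/44 = 102 + 69 + 5 = 176.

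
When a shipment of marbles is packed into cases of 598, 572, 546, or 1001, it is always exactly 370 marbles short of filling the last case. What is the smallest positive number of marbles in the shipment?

275906

Being 370 short of a full case of size k means N ≡ −370 (mod k), i.e. N + 370 is a multiple of each size.
598 = 2 × 13 × 23
572 = 2^2 × 11 × 13
546 = 2 × 3 × 7 × 13
1001 = 7 × 11 × 13
LCM(598, 572, 546, 1001) = 2^2 × 3 × 7 × 11 × 13 × 23 = 276276.
Smallest positive N is 276276 − 370 = 275906.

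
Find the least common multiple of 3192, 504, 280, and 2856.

3192 = 2^3 × 3 × 7 × 19
504 = 2^3 × 3^2 × 7
280 = 2^3 × 5 × 7
2856 = 2^3 × 3 × 7 × 17
LCM(3192, 504, 280, 2856) = 2^3 × 3^2 × 5 × 7 × 17 × 19 = 813960.

813960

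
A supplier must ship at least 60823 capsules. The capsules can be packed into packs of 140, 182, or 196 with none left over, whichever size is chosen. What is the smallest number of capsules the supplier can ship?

63700

The number of capsules must be a common multiple of 140, 182, and 196, so a multiple of their LCM.
140 = 2^2 × 5 × 7
182 = 2 × 7 × 13
196 = 2^2 × 7^2
LCM(140, 182, 196) = 2^2 × 5 × 7^2 × 13 = 12740.
Smallest multiple of 12740 that is ≥ 60823: ⌈60823/12740⌉ × 12740 = 5 × 12740 = 63700.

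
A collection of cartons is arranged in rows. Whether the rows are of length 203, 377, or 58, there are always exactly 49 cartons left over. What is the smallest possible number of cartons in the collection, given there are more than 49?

N − 49 must be a common multiple of 203, 377, and 58.
203 = 7 × 29
377 = 13 × 29
58 = 2 × 29
LCM(203, 377, 58) = 2 × 7 × 13 × 29 = 5278.
Smallest N > 49 is LCM + 49 = 5278 + 49 = 5327.

5327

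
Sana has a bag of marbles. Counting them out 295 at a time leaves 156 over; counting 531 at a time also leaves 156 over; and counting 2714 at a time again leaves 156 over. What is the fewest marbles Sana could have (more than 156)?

122286

N − 156 must be a common multiple of 295, 531, and 2714.
295 = 5 × 59
531 = 3^2 × 59
2714 = 2 × 23 × 59
LCM(295, 531, 2714) = 2 × 3^2 × 5 × 23 × 59 = 122130.
Smallest N > 156 is LCM + 156 = 122130 + 156 = 122286.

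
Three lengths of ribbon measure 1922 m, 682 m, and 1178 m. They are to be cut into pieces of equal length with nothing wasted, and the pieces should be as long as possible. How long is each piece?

62 m

Each piece length must divide every original length, so the longest possible is gcd(1922, 682, 1178).
1922 = 2 × 31^2
682 = 2 × 11 × 31
1178 = 2 × 19 × 31
gcd(1922, 682, 1178) = 2 × 31 = 62.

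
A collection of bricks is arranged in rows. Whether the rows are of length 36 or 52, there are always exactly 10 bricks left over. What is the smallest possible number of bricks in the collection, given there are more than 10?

N − 10 must be a common multiple of 36 and 52.
36 = 2^2 × 3^2
52 = 2^2 × 13
LCM(36, 52) = 2^2 × 3^2 × 13 = 468.
Smallest N > 10 is LCM + 10 = 468 + 10 = 478.

478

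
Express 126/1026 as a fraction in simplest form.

126 = 2 × 3^2 × 7
1026 = 2 × 3^3 × 19
gcd(126, 1026) = 2 × 3^2 = 18.
Divide numerator and denominator by 18: 126/1026 = 7/57.

7/57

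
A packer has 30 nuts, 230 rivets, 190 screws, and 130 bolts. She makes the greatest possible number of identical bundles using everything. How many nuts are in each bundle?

3

Number of bundles = gcd(30, 230, 190, 130).
30 = 2 × 3 × 5
230 = 2 × 5 × 23
190 = 2 × 5 × 19
130 = 2 × 5 × 13
gcd(30, 230, 190, 130) = 2 × 5 = 10.
nuts per bundle = 30 / 10 = 3.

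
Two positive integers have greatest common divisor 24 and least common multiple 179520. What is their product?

For any two positive integers, gcd × lcm = product = 24 × 179520 = 4308480.

4308480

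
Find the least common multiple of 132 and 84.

132 = 2^2 × 3 × 11
84 = 2^2 × 3 × 7
LCM(132, 84) = 2^2 × 3 × 7 × 11 = 924.

924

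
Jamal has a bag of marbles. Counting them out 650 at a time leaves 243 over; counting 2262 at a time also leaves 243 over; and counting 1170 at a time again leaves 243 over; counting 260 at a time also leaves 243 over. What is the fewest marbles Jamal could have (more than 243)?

N − 243 must be a common multiple of 650, 2262, 1170, and 260.
650 = 2 × 5^2 × 13
2262 = 2 × 3 × 13 × 29
1170 = 2 × 3^2 × 5 × 13
260 = 2^2 × 5 × 13
LCM(650, 2262, 1170, 260) = 2^2 × 3^2 × 5^2 × 13 × 29 = 339300.
Smallest N > 243 is LCM + 243 = 339300 + 243 = 339543.

339543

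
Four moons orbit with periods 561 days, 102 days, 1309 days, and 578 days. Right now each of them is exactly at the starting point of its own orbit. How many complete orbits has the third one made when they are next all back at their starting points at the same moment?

All finish a whole number of cycles simultaneously at t = LCM of the periods.
561 = 3 × 11 × 17
102 = 2 × 3 × 17
1309 = 7 × 11 × 17
578 = 2 × 17^2
LCM(561, 102, 1309, 578) = 2 × 3 × 7 × 11 × 17^2 = 133518.
Orbits for period 1309: 133518 / 1309 = 102.

102 orbits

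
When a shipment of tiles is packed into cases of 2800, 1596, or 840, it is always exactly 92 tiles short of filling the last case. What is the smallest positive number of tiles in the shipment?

159508

Being 92 short of a full case of size k means N ≡ −92 (mod k), i.e. N + 92 is a multiple of each size.
2800 = 2^4 × 5^2 × 7
1596 = 2^2 × 3 × 7 × 19
840 = 2^3 × 3 × 5 × 7
LCM(2800, 1596, 840) = 2^4 × 3 × 5^2 × 7 × 19 = 159600.
Smallest positive N is 159600 − 92 = 159508.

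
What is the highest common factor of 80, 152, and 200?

8

80 = 2^4 × 5
152 = 2^3 × 19
200 = 2^3 × 5^2
gcd(80, 152, 200) = 2^3 = 8.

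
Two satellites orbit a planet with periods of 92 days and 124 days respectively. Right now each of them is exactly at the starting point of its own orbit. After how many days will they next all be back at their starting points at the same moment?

They coincide at every common multiple of the periods; the first is the LCM.
92 = 2^2 × 23
124 = 2^2 × 31
LCM(92, 124) = 2^2 × 23 × 31 = 2852.

2852 days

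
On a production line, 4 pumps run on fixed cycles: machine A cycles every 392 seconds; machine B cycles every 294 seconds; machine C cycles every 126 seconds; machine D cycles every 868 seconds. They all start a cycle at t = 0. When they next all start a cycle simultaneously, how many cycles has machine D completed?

They are all back at their starting positions together after one LCM of the periods.
392 = 2^3 × 7^2
294 = 2 × 3 × 7^2
126 = 2 × 3^2 × 7
868 = 2^2 × 7 × 31
LCM(392, 294, 126, 868) = 2^3 × 3^2 × 7^2 × 31 = 109368.
Cycles for period 868: 109368 / 868 = 126.

126 cycles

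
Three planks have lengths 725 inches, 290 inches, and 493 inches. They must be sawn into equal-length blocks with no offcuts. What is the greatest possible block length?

This is the greatest common divisor of 725, 290, and 493.
725 = 5^2 × 29
290 = 2 × 5 × 29
493 = 17 × 29
gcd(725, 290, 493) = 29.

29 inches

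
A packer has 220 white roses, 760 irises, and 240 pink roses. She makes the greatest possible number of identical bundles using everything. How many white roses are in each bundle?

11

Number of bundles = gcd(220, 760, 240).
220 = 2^2 × 5 × 11
760 = 2^3 × 5 × 19
240 = 2^4 × 3 × 5
gcd(220, 760, 240) = 2^2 × 5 = 20.
white roses per bundle = 220 / 20 = 11.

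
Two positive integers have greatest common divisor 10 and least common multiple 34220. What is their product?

For any two positive integers, gcd × lcm = product = 10 × 34220 = 342200.

342200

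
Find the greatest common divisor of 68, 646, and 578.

68 = 2^2 × 17
646 = 2 × 17 × 19
578 = 2 × 17^2
gcd(68, 646, 578) = 2 × 17 = 34.

34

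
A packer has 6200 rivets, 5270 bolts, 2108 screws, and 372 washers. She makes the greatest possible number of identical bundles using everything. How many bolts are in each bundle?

85

Number of bundles = gcd(6200, 5270, 2108, 372).
6200 = 2^3 × 5^2 × 31
5270 = 2 × 5 × 17 × 31
2108 = 2^2 × 17 × 31
372 = 2^2 × 3 × 31
gcd(6200, 5270, 2108, 372) = 2 × 31 = 62.
bolts per bundle = 5270 / 62 = 85.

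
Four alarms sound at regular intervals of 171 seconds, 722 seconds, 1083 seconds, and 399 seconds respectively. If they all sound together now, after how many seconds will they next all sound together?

45486 seconds

They coincide at every common multiple of the periods; the first is the LCM.
171 = 3^2 × 19
722 = 2 × 19^2
1083 = 3 × 19^2
399 = 3 × 7 × 19
LCM(171, 722, 1083, 399) = 2 × 3^2 × 7 × 19^2 = 45486.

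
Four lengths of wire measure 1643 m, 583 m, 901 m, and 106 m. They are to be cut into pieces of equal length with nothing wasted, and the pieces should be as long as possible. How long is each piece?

The greatest length dividing all of 1643, 583, 901, and 106 is their gcd.
1643 = 31 × 53
583 = 11 × 53
901 = 17 × 53
106 = 2 × 53
gcd(1643, 583, 901, 106) = 53.

53 m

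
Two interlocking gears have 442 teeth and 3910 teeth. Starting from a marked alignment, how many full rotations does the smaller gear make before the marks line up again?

The first common completion time is the LCM of the periods.
442 = 2 × 13 × 17
3910 = 2 × 5 × 17 × 23
LCM(442, 3910) = 2 × 5 × 13 × 17 × 23 = 50830.
Rotations for period 442: 50830 / 442 = 115.

115 rotations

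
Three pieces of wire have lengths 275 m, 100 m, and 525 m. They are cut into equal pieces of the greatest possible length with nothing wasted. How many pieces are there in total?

36

Piece length = gcd(275, 100, 525).
275 = 5^2 × 11
100 = 2^2 × 5^2
525 = 3 × 5^2 × 7
gcd(275, 100, 525) = 5^2 = 25.
Total pieces = 275/25 + 100/25 + 525/25 = 11 + 4 + 21 = 36.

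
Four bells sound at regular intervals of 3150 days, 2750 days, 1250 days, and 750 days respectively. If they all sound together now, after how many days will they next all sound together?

866250 days

They coincide at every common multiple of the periods; the first is the LCM.
3150 = 2 × 3^2 × 5^2 × 7
2750 = 2 × 5^3 × 11
1250 = 2 × 5^4
750 = 2 × 3 × 5^3
LCM(3150, 2750, 1250, 750) = 2 × 3^2 × 5^4 × 7 × 11 = 866250.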